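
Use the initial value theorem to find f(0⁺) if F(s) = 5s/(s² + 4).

f(0⁺) = lim_{s→∞} s·5s/(s² + 4) = lim_{s→∞} 5s²/(s² + 4) = 5

Final answer: 5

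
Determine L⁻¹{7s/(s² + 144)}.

This is the form c·s/(s² + a²) with a = 12, c = 7. L⁻¹ = 7·cos(12t)

Final answer: 7·cos(12t)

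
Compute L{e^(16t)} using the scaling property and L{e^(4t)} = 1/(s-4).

Using L{f(at)} = (1/a)F(s/a) with a=4 and f(t) = e^(4t): L{e^(16t)} = (1/4) · 1/((s/4)-4) = (1/4) · 4/(s-16) = 1/(s-16)

Final answer: 1/(s-16)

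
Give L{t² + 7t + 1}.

L{t² + 7t + 1} = 2/s³ + 7/s² + 1/s = 2/s³ + 7/s² + 1/s

Final answer: 2/s³ + 7/s² + 1/s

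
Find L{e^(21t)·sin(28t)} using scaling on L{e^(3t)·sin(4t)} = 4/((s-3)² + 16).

Scaling with a=7: L{e^(21t)·sin(28t)} = (1/7) · 4/((s/7-3)² + 16). Simplifying: 28/((s-21)² + 784)

Final answer: 28/((s-21)² + 784)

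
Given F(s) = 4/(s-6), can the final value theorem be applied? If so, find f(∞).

sF(s) = 4s/(s-6) has a pole at s = 6 in the right half-plane. Theorem does NOT apply (unstable system; f(t) = 4·e^(6t) grows without bound).

Final answer: Not applicable (unstable)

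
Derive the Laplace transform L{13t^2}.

L{13t^2} = 13 · L{t^2} = 13 · 2/s^3 = 26/s^3

Final answer: 26/s^3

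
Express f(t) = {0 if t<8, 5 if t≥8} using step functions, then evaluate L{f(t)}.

f(t) = 5·u(t-8). L{u(t-8)} = e^(-8s)/s, so L{f(t)} = 5·e^(-8s)/s

Final answer: 5·e^(-8s)/s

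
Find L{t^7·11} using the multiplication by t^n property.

L{11} = 11/s. d^1/ds^1[1/s] = -1/s². d^2/ds^2[1/s] = 2/s^3. d^3/ds^3[1/s] = -6/s^4. d^4/ds^4[1/s] = 24/s^5. d^5/ds^5[1/s] = -120/s^6. d^6/ds^6[1/s] = 720/s^7. d^7/ds^7[1/s] = -5040/s^8. So L{t^7} = (-1)^{7}·-5040/s^8 = 5040/s^8. Then L{t^7·11} = 11·5040/s^8 = 55440/s^8

Final answer: 55440/s^8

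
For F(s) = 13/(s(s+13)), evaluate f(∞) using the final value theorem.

f(∞) = lim_{s→0} s·13/(s(s+13)) = lim_{s→0} 13/(s+13) = 13/13 = 1

Final answer: 1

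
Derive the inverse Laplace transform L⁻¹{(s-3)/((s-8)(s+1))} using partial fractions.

Using partial fractions, f(t) = (5e^(8t) + 4e^(-t))/9

Final answer: (5e^(8t) + 4e^(-t))/9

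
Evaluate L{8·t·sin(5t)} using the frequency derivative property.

L{sin(5t)} = 5/(s² + 25). By L{t·f(t)} = -F'(s): -d/ds[5/(s² + 25)] = -(5)·(-2s)/(s² + 25)² = 10s/(s² + 25)². Then L{8·t·sin(5t)} = 8·10s/(s² + 25)² = 80s/(s² + 25)²

Final answer: 80s/(s² + 25)²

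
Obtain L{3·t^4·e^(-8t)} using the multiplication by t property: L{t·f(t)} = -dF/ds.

Using L{t^n·e^(at)} = n!/(s-a)^(n+1), L{t^4·e^(-8t)} = 24/(s+8)^5, so L{3·t^4·e^(-8t)} = 3·24/(s+8)^5 = 72/(s+8)^5

Final answer: 72/(s+8)^5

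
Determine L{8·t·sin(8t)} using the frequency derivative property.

L{sin(8t)} = 8/(s² + 64). By L{t·f(t)} = -F'(s): -d/ds[8/(s² + 64)] = -(8)·(-2s)/(s² + 64)² = 16s/(s² + 64)². Then L{8·t·sin(8t)} = 8·16s/(s² + 64)² = 128s/(s² + 64)²

Final answer: 128s/(s² + 64)²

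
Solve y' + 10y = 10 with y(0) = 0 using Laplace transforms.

sY + 10Y = 10/s. Y = 10/(s(s+10)). Partial fractions: Y = 1/s - 1/(s+10)

Final answer: y(t) = (1 - e^(-10t))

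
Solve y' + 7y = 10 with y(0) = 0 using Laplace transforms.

sY + 7Y = 10/s. Y = 10/(s(s+7)). Partial fractions: Y = 10/7/s - 10/7/(s+7)

Final answer: y(t) = 10/7(1 - e^(-7t))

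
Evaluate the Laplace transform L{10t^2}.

L{10t^2} = 10 · L{t^2} = 10 · 2/s^3 = 20/s^3

Final answer: 20/s^3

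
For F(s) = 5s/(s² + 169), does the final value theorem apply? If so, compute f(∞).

The final value theorem requires all poles of sF(s) in the left half-plane. sF(s) = 5s²/(s² + 169) has poles at s = ±13i (imaginary axis). Theorem does NOT apply (oscillatory system).

Final answer: Not applicable (oscillatory)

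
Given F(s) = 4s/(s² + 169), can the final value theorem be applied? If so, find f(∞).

The final value theorem requires all poles of sF(s) in the left half-plane. sF(s) = 4s²/(s² + 169) has poles at s = ±13i (imaginary axis). Theorem does NOT apply (oscillatory system).

Final answer: Not applicable (oscillatory)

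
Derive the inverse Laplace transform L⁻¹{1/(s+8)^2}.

L⁻¹{n!/(s-a)^(n+1)} = t^n·e^(at) with n=1, a=-8. So L⁻¹{1/(s+8)^2} = t·e^(-8t)

Final answer: t·e^(-8t)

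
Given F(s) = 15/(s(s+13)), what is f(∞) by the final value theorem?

f(∞) = lim_{s→0} s·15/(s(s+13)) = lim_{s→0} 15/(s+13) = 15/13 = 15/13

Final answer: 15/13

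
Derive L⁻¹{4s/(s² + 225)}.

This is the form c·s/(s² + a²) with a = 15, c = 4. L⁻¹ = 4·cos(15t)

Final answer: 4·cos(15t)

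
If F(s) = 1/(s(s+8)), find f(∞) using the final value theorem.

f(∞) = lim_{s→0} s·1/(s(s+8)) = lim_{s→0} 1/(s+8) = 1/8 = 1/8

Final answer: 1/8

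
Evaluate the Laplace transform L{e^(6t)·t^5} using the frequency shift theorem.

L{e^(at)·t^n} = n!/(s-a)^(n+1), so L{e^(6t)·t^5} = 120/(s-6)^6

Final answer: 120/(s-6)^6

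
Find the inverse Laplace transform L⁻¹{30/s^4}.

L⁻¹{n!/s^(n+1)} = t^n with n=3. So L⁻¹{6/s^4} = t^3, and L⁻¹{30/s^4} = (30/6)·t^3 = 5·t^3

Final answer: 5·t^3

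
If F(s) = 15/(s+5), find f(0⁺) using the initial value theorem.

f(0⁺) = lim_{s→∞} s·15/(s+5) = lim_{s→∞} 15s/(s+5) = 15

Final answer: 15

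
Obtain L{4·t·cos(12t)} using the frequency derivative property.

L{cos(12t)} = s/(s² + 144). Derivative: d/ds[s/(s² + 144)] = [(s² + 144) - s·2s]/(s² + 144)² = (144 - s²)/(s² + 144)². So L{t·cos(12t)} = -F'(s) = (s² - 144)/(s² + 144)². Then L{4·t·cos(12t)} = 4·(s² - 144)/(s² + 144)²

Final answer: 4·(s² - 144)/(s² + 144)²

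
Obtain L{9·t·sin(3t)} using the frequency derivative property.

L{sin(3t)} = 3/(s² + 9). By L{t·f(t)} = -F'(s): -d/ds[3/(s² + 9)] = -(3)·(-2s)/(s² + 9)² = 6s/(s² + 9)². Then L{9·t·sin(3t)} = 9·6s/(s² + 9)² = 54s/(s² + 9)²

Final answer: 54s/(s² + 9)²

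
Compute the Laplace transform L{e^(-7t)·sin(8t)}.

L{e^(at)·sin(ωt)} = ω/((s-a)² + ω²), so L{e^(-7t)·sin(8t)} = 8/((s+7)² + 64)

Final answer: 8/((s+7)² + 64)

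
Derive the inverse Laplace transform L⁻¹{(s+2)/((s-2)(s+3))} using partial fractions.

Using partial fractions, f(t) = (4e^(2t) + e^(-3t))/5

Final answer: (4e^(2t) + e^(-3t))/5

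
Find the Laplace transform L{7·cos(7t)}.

L{cos(ωt)} = s/(s² + ω²), so L{cos(7t)} = s/(s² + 49). Then L{7·cos(7t)} = 7·s/(s² + 49) = 7s/(s² + 49)

Final answer: 7s/(s² + 49)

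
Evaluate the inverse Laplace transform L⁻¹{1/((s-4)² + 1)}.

Using frequency shift, L⁻¹{1/((s-4)² + 1)} = e^(4t)·sin(t)

Final answer: e^(4t)·sin(t)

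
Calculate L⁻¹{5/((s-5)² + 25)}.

Form: b/((s-a)² + b²) → e^(at)sin(bt). With a=5, b=5

Final answer: e^(5t)·sin(5t)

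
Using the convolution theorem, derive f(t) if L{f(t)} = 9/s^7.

9/s^7 = (9/s)·(1/s^6) = L{9}·L{t^5/120}. By convolution, f(t) = 9*t^5/120 = ∫₀ᵗ 9·τ^5/120 dτ = 9·t^6/720

Final answer: 9·t^6/720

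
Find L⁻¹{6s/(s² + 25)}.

This is the form c·s/(s² + a²) with a = 5, c = 6. L⁻¹ = 6·cos(5t)

Final answer: 6·cos(5t)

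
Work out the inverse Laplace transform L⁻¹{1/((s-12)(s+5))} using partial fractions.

Decompose: A/(s-12) + B/(s+5). A = 1/17, B = -1/17. f(t) = (e^(12t) - e^(-5t))/17

Final answer: (e^(12t) - e^(-5t))/17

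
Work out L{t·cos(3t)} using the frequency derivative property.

L{cos(3t)} = s/(s² + 9). Derivative: d/ds[s/(s² + 9)] = [(s² + 9) - s·2s]/(s² + 9)² = (9 - s²)/(s² + 9)². So L{t·cos(3t)} = -F'(s) = (s² - 9)/(s² + 9)²

Final answer: (s² - 9)/(s² + 9)²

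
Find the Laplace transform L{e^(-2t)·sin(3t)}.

L{e^(at)·sin(ωt)} = ω/((s-a)² + ω²), so L{e^(-2t)·sin(3t)} = 3/((s+2)² + 9)

Final answer: 3/((s+2)² + 9)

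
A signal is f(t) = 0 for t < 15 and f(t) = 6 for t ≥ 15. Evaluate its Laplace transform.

f(t) = 6·u(t-15). L{u(t-15)} = e^(-15s)/s, so L{f(t)} = 6·e^(-15s)/s

Final answer: 6·e^(-15s)/s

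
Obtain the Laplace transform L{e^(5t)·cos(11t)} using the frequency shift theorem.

Frequency shift: L{e^(at)f(t)} = F(s-a). L{e^(5t)·cos(11t)} = (s-5)/((s-5)² + 121)

Final answer: (s-5)/((s-5)² + 121)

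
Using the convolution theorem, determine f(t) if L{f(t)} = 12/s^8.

12/s^8 = (12/s)·(1/s^7) = L{12}·L{t^6/720}. By convolution, f(t) = 12*t^6/720 = ∫₀ᵗ 12·τ^6/720 dτ = 12·t^7/5040

Final answer: 12·t^7/5040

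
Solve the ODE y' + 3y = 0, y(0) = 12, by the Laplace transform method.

L{y'} + 3L{y} = 0. sY - 12 + 3Y = 0. Y(s+3) = 12. Y = 12/(s+3)

Final answer: y(t) = 12e^(-3t)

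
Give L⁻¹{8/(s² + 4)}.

This is the form c·a/(s² + a²) with a = 2, c = 4. L⁻¹ = 4·sin(2t)

Final answer: 4·sin(2t)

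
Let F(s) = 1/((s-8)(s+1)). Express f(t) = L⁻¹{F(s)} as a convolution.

1/((s-8)(s+1)) = (1/(s-8))·(1/(s+1)) = L{e^(8t)}·L{e^(-t)}. So f(t) = e^(8t)*e^(-t) = ∫₀ᵗ e^(8τ)·e^(-(t-τ)) dτ

Final answer: ∫₀ᵗ e^(8τ)·e^(-(t-τ)) dτ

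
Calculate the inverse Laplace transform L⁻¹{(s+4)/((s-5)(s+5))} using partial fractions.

Using partial fractions, f(t) = (9e^(5t) + e^(-5t))/10

Final answer: (9e^(5t) + e^(-5t))/10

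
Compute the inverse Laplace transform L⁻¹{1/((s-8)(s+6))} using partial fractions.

Decompose: A/(s-8) + B/(s+6). A = 1/14, B = -1/14. f(t) = (e^(8t) - e^(-6t))/14

Final answer: (e^(8t) - e^(-6t))/14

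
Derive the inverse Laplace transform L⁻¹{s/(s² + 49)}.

L⁻¹{s/(s² + 49)} = cos(7t)

Final answer: cos(7t)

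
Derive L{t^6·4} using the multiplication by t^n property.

L{4} = 4/s. d^1/ds^1[1/s] = -1/s². d^2/ds^2[1/s] = 2/s^3. d^3/ds^3[1/s] = -6/s^4. d^4/ds^4[1/s] = 24/s^5. d^5/ds^5[1/s] = -120/s^6. d^6/ds^6[1/s] = 720/s^7. So L{t^6} = (-1)^{6}·720/s^7 = 720/s^7. Then L{t^6·4} = 4·720/s^7 = 2880/s^7

Final answer: 2880/s^7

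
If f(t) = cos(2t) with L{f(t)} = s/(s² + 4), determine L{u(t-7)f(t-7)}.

Time shift theorem: L{u(t-a)f(t-a)} = e^(-as)F(s). Here a=7, F(s) = s/(s² + 4), so L{u(t-7)f(t-7)} = e^(-7s)·s/(s² + 4)

Final answer: e^(-7s)·s/(s² + 4)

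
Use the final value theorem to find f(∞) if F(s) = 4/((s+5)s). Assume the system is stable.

f(∞) = lim_{s→0} sF(s) = lim_{s→0} 4/(s+5) = 4/5

Final answer: 4/5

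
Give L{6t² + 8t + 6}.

L{6t² + 8t + 6} = 6·2/s³ + 8/s² + 6/s = 12/s³ + 8/s² + 6/s

Final answer: 12/s³ + 8/s² + 6/s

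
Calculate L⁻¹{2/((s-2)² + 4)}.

Form: b/((s-a)² + b²) → e^(at)sin(bt). With a=2, b=2

Final answer: e^(2t)·sin(2t)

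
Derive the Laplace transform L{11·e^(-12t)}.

L{e^(at)} = 1/(s-a), so L{e^(-12t)} = 1/(s+12). Then L{11·e^(-12t)} = 11/(s+12)

Final answer: 11/(s+12)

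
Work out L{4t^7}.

L{t^n} = n!/s^(n+1). So L{4t^7} = 4·7!/s^8 = 20160/s^8

Final answer: 20160/s^8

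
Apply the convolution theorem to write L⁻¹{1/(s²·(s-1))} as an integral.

1/(s²·(s-1)) = (1/s^2)·(1/(s-1)) = L{t}·L{e^t}. So f(t) = t*e^t = ∫₀ᵗ τ·e^(t-τ) dτ

Final answer: ∫₀ᵗ τ·e^(t-τ) dτ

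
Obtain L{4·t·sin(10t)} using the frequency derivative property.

L{sin(10t)} = 10/(s² + 100). By L{t·f(t)} = -F'(s): -d/ds[10/(s² + 100)] = -(10)·(-2s)/(s² + 100)² = 20s/(s² + 100)². Then L{4·t·sin(10t)} = 4·20s/(s² + 100)² = 80s/(s² + 100)²

Final answer: 80s/(s² + 100)²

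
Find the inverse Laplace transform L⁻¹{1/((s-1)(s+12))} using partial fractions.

Decompose: A/(s-1) + B/(s+12). A = 1/13, B = -1/13. f(t) = (e^t - e^(-12t))/13

Final answer: (e^t - e^(-12t))/13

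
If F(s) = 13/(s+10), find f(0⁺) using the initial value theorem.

f(0⁺) = lim_{s→∞} s·13/(s+10) = lim_{s→∞} 13s/(s+10) = 13

Final answer: 13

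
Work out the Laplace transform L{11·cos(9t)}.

L{cos(ωt)} = s/(s² + ω²), so L{cos(9t)} = s/(s² + 81). Then L{11·cos(9t)} = 11·s/(s² + 81) = 11s/(s² + 81)

Final answer: 11s/(s² + 81)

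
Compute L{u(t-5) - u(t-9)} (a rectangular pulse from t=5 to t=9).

L{u(t-a)} = e^(-as)/s. L{u(t-5) - u(t-9)} = (e^(-5s) - e^(-9s))/s

Final answer: (e^(-5s) - e^(-9s))/s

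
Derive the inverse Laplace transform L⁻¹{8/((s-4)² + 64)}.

Using frequency shift, L⁻¹{8/((s-4)² + 64)} = e^(4t)·sin(8t)

Final answer: e^(4t)·sin(8t)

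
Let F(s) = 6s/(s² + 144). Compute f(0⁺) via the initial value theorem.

f(0⁺) = lim_{s→∞} s·6s/(s² + 144) = lim_{s→∞} 6s²/(s² + 144) = 6

Final answer: 6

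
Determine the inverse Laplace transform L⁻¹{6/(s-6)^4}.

L⁻¹{n!/(s-a)^(n+1)} = t^n·e^(at), so L⁻¹{6/(s-6)^4} = t^3·e^(6t)

Final answer: t^3·e^(6t)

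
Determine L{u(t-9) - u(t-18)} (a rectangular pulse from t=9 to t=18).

L{u(t-a)} = e^(-as)/s. L{u(t-9) - u(t-18)} = (e^(-9s) - e^(-18s))/s

Final answer: (e^(-9s) - e^(-18s))/s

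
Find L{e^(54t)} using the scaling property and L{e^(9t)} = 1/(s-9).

Using L{f(at)} = (1/a)F(s/a) with a=6 and f(t) = e^(9t): L{e^(54t)} = (1/6) · 1/((s/6)-9) = (1/6) · 6/(s-54) = 1/(s-54)

Final answer: 1/(s-54)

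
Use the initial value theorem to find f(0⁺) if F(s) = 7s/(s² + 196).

f(0⁺) = lim_{s→∞} s·7s/(s² + 196) = lim_{s→∞} 7s²/(s² + 196) = 7

Final answer: 7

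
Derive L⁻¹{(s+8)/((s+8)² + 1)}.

Using frequency shift: L⁻¹{(s-a)/((s-a)² + b²)} = e^(at)cos(bt). Here a=-8, b=1

Final answer: e^(-8t)·cos(t)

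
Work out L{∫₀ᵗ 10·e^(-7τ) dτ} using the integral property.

L{∫₀ᵗ f(τ)dτ} = F(s)/s with F(s) = 10/(s+7), so L{∫₀ᵗ 10·e^(-7τ) dτ} = 10/(s(s+7))

Final answer: 10/(s(s+7))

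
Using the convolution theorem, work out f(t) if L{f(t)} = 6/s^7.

6/s^7 = (6/s)·(1/s^6) = L{6}·L{t^5/120}. By convolution, f(t) = 6*t^5/120 = ∫₀ᵗ 6·τ^5/120 dτ = 6·t^6/720

Final answer: 6·t^6/720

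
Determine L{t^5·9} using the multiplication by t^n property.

L{9} = 9/s. d^1/ds^1[1/s] = -1/s². d^2/ds^2[1/s] = 2/s^3. d^3/ds^3[1/s] = -6/s^4. d^4/ds^4[1/s] = 24/s^5. d^5/ds^5[1/s] = -120/s^6. So L{t^5} = (-1)^{5}·-120/s^6 = 120/s^6. Then L{t^5·9} = 9·120/s^6 = 1080/s^6

Final answer: 1080/s^6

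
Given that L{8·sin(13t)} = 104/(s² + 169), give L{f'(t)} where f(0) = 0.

L{f'(t)} = s·F(s) - f(0) = s·104/(s² + 169) - 0 = 104s/(s² + 169)

Final answer: 104s/(s² + 169)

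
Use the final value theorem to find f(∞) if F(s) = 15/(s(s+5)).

f(∞) = lim_{s→0} s·15/(s(s+5)) = lim_{s→0} 15/(s+5) = 15/5 = 3

Final answer: 3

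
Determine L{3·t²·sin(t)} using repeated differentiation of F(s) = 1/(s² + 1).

F(s) = 1/(s² + 1). F'(s) = -2s/(s² + 1)². F''(s) = -2(1 - 3s²)/(s² + 1)³ = (6s² - 2)/(s² + 1)³. So L{t²·sin(t)} = (-1)² F''(s) = (6s² - 2)/(s² + 1)³. Then L{3·t²·sin(t)} = 3·(6s² - 2)/(s² + 1)³ = (18s² - 6)/(s² + 1)³

Final answer: (18s² - 6)/(s² + 1)³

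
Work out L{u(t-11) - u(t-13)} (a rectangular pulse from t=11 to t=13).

L{u(t-a)} = e^(-as)/s. L{u(t-11) - u(t-13)} = (e^(-11s) - e^(-13s))/s

Final answer: (e^(-11s) - e^(-13s))/s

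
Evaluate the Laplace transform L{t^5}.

L{t^n} = n!/s^(n+1), so L{t^5} = 120/s^6

Final answer: 120/s^6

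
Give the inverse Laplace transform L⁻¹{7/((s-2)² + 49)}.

Using frequency shift, L⁻¹{7/((s-2)² + 49)} = e^(2t)·sin(7t)

Final answer: e^(2t)·sin(7t)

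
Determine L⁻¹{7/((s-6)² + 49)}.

Form: b/((s-a)² + b²) → e^(at)sin(bt). With a=6, b=7

Final answer: e^(6t)·sin(7t)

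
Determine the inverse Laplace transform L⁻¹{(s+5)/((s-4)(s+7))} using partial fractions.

Using partial fractions, f(t) = (9e^(4t) + 2e^(-7t))/11

Final answer: (9e^(4t) + 2e^(-7t))/11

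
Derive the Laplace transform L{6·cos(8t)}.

L{cos(ωt)} = s/(s² + ω²), so L{cos(8t)} = s/(s² + 64). Then L{6·cos(8t)} = 6·s/(s² + 64) = 6s/(s² + 64)

Final answer: 6s/(s² + 64)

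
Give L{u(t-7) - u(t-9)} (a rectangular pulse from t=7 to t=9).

L{u(t-a)} = e^(-as)/s. L{u(t-7) - u(t-9)} = (e^(-7s) - e^(-9s))/s

Final answer: (e^(-7s) - e^(-9s))/s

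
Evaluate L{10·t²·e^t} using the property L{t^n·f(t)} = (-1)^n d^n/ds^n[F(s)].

L{e^t} = 1/(s-1). d/ds[1/(s-1)] = -1/(s-1)². d²/ds²[1/(s-1)] = 2/(s-1)³. So L{t²·e^t} = (-1)² · 2/(s-1)³ = 2/(s-1)³. Then L{10·t²·e^t} = 10·2/(s-1)³ = 20/(s-1)³

Final answer: 20/(s-1)³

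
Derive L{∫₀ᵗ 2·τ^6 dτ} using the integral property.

L{∫₀ᵗ f(τ)dτ} = F(s)/s with f(t) = 2t^6. F(s) = 1440/s^7, so L{∫₀ᵗ 2·τ^6 dτ} = (1440/s^7)/s = 1440/s^8. (Check: ∫₀ᵗ 2·τ^6 dτ = 2t^7/7.)

Final answer: 1440/s^8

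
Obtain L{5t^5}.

L{t^n} = n!/s^(n+1). So L{5t^5} = 5·5!/s^6 = 600/s^6

Final answer: 600/s^6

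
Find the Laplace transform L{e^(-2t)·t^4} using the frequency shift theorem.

L{e^(at)·t^n} = n!/(s-a)^(n+1), so L{e^(-2t)·t^4} = 24/(s+2)^5

Final answer: 24/(s+2)^5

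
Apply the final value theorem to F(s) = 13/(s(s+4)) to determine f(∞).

f(∞) = lim_{s→0} s·13/(s(s+4)) = lim_{s→0} 13/(s+4) = 13/4 = 13/4

Final answer: 13/4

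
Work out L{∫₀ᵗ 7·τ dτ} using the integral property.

L{∫₀ᵗ f(τ)dτ} = F(s)/s with f(t) = 7t. F(s) = 7/s^2, so L{∫₀ᵗ 7·τ dτ} = (7/s^2)/s = 7/s^3. (Check: ∫₀ᵗ 7·τ dτ = 7t^2/2.)

Final answer: 7/s^3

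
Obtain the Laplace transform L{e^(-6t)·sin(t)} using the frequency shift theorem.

Frequency shift: L{e^(at)f(t)} = F(s-a). L{e^(-6t)·sin(t)} = 1/((s+6)² + 1)

Final answer: 1/((s+6)² + 1)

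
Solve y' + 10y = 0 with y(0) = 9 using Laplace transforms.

L{y'} + 10L{y} = 0. sY - 9 + 10Y = 0. Y(s+10) = 9. Y = 9/(s+10)

Final answer: y(t) = 9e^(-10t)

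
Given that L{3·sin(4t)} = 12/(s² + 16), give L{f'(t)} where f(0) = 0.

L{f'(t)} = s·F(s) - f(0) = s·12/(s² + 16) - 0 = 12s/(s² + 16)

Final answer: 12s/(s² + 16)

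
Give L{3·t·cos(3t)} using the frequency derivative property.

L{cos(3t)} = s/(s² + 9). Derivative: d/ds[s/(s² + 9)] = [(s² + 9) - s·2s]/(s² + 9)² = (9 - s²)/(s² + 9)². So L{t·cos(3t)} = -F'(s) = (s² - 9)/(s² + 9)². Then L{3·t·cos(3t)} = 3·(s² - 9)/(s² + 9)²

Final answer: 3·(s² - 9)/(s² + 9)²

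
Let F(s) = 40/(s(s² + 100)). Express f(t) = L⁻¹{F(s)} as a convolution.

40/(s(s² + 100)) = (1/s)·(40/(s² + 100)) = L{1}·L{4·sin(10t)}. So f(t) = 1*(4·sin(10t)) = ∫₀ᵗ 4·sin(10τ) dτ

Final answer: ∫₀ᵗ 4·sin(10τ) dτ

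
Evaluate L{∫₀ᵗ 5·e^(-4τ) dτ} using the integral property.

L{∫₀ᵗ f(τ)dτ} = F(s)/s with F(s) = 5/(s+4), so L{∫₀ᵗ 5·e^(-4τ) dτ} = 5/(s(s+4))

Final answer: 5/(s(s+4))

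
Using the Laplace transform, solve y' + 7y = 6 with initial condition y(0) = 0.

sY + 7Y = 6/s. Y = 6/(s(s+7)). Partial fractions: Y = 6/7/s - 6/7/(s+7)

Final answer: y(t) = 6/7(1 - e^(-7t))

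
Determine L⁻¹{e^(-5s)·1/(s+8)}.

L⁻¹{1/(s+8)} = e^(-8t). By the time shift theorem, L⁻¹{e^(-as)F(s)} = u(t-a)f(t-a) with a=5, so L⁻¹{e^(-5s)·1/(s+8)} = u(t-5)·e^(-8(t-5))

Final answer: u(t-5)·e^(-8(t-5))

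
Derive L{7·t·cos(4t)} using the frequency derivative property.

L{cos(4t)} = s/(s² + 16). Derivative: d/ds[s/(s² + 16)] = [(s² + 16) - s·2s]/(s² + 16)² = (16 - s²)/(s² + 16)². So L{t·cos(4t)} = -F'(s) = (s² - 16)/(s² + 16)². Then L{7·t·cos(4t)} = 7·(s² - 16)/(s² + 16)²

Final answer: 7·(s² - 16)/(s² + 16)²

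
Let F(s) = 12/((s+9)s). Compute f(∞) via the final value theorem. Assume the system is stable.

f(∞) = lim_{s→0} sF(s) = lim_{s→0} 12/(s+9) = 4/3

Final answer: 4/3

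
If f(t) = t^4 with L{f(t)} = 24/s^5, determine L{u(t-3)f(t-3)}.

Time shift theorem: L{u(t-a)f(t-a)} = e^(-as)F(s). Here a=3, F(s) = 24/s^5, so L{u(t-3)f(t-3)} = e^(-3s)·24/s^5

Final answer: e^(-3s)·24/s^5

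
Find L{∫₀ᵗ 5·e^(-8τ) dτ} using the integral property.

L{∫₀ᵗ f(τ)dτ} = F(s)/s with F(s) = 5/(s+8), so L{∫₀ᵗ 5·e^(-8τ) dτ} = 5/(s(s+8))

Final answer: 5/(s(s+8))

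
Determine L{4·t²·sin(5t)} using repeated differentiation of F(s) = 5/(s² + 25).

F(s) = 5/(s² + 25). F'(s) = -10s/(s² + 25)². F''(s) = -10(25 - 3s²)/(s² + 25)³ = (30s² - 250)/(s² + 25)³. So L{t²·sin(5t)} = (-1)² F''(s) = (30s² - 250)/(s² + 25)³. Then L{4·t²·sin(5t)} = 4·(30s² - 250)/(s² + 25)³ = (120s² - 1000)/(s² + 25)³

Final answer: (120s² - 1000)/(s² + 25)³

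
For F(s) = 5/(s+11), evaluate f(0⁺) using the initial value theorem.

f(0⁺) = lim_{s→∞} s·5/(s+11) = lim_{s→∞} 5s/(s+11) = 5

Final answer: 5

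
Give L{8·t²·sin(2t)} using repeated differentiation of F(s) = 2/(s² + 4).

F(s) = 2/(s² + 4). F'(s) = -4s/(s² + 4)². F''(s) = -4(4 - 3s²)/(s² + 4)³ = (12s² - 16)/(s² + 4)³. So L{t²·sin(2t)} = (-1)² F''(s) = (12s² - 16)/(s² + 4)³. Then L{8·t²·sin(2t)} = 8·(12s² - 16)/(s² + 4)³ = (96s² - 128)/(s² + 4)³

Final answer: (96s² - 128)/(s² + 4)³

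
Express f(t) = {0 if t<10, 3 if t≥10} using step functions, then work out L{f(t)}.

f(t) = 3·u(t-10). L{u(t-10)} = e^(-10s)/s, so L{f(t)} = 3·e^(-10s)/s

Final answer: 3·e^(-10s)/s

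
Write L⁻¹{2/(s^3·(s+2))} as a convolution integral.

2/(s^3·(s+2)) = (2/s^3)·(1/(s+2)) = L{t^2}·L{e^(-2t)}. So f(t) = t^2*e^(-2t) = ∫₀ᵗ τ^2·e^(-2(t-τ)) dτ

Final answer: ∫₀ᵗ τ^2·e^(-2(t-τ)) dτ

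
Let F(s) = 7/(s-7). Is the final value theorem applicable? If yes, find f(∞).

sF(s) = 7s/(s-7) has a pole at s = 7 in the right half-plane. Theorem does NOT apply (unstable system; f(t) = 7·e^(7t) grows without bound).

Final answer: Not applicable (unstable)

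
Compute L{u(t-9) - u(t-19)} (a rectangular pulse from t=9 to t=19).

L{u(t-a)} = e^(-as)/s. L{u(t-9) - u(t-19)} = (e^(-9s) - e^(-19s))/s

Final answer: (e^(-9s) - e^(-19s))/s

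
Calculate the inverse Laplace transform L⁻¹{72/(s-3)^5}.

L⁻¹{n!/(s-a)^(n+1)} = t^n·e^(at) with n=4, a=3. So L⁻¹{24/(s-3)^5} = t^4·e^(3t), and L⁻¹{72/(s-3)^5} = (72/24)·t^4·e^(3t) = 3·t^4·e^(3t)

Final answer: 3·t^4·e^(3t)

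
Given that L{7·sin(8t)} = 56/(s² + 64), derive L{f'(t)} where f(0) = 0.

L{f'(t)} = s·F(s) - f(0) = s·56/(s² + 64) - 0 = 56s/(s² + 64)

Final answer: 56s/(s² + 64)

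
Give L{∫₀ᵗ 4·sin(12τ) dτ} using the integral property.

L{∫₀ᵗ f(τ)dτ} = F(s)/s with F(s) = 48/(s² + 144), so the result is (48/(s² + 144))/s = 48/(s(s² + 144))

Final answer: 48/(s(s² + 144))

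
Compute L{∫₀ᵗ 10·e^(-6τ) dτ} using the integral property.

L{∫₀ᵗ f(τ)dτ} = F(s)/s with F(s) = 10/(s+6), so L{∫₀ᵗ 10·e^(-6τ) dτ} = 10/(s(s+6))

Final answer: 10/(s(s+6))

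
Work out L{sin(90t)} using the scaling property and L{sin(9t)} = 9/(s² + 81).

Using L{f(at)} = (1/a)F(s/a) with a=10: L{sin(90t)} = (1/10) · 9/((s/10)² + 81) = (1/10) · 9·100/(s² + 8100) = 90/(s² + 8100)

Final answer: 90/(s² + 8100)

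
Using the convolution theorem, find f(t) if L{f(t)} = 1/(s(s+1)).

1/(s(s+1)) = (1/s)·(1/(s+1)) = L{1}·L{e^(-t)}. By convolution, f(t) = 1*e^(-t) = ∫₀ᵗ 1·e^(-τ) dτ = (1 - e^(-t))/1

Final answer: (1 - e^(-t))/1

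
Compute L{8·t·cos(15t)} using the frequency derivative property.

L{cos(15t)} = s/(s² + 225). Derivative: d/ds[s/(s² + 225)] = [(s² + 225) - s·2s]/(s² + 225)² = (225 - s²)/(s² + 225)². So L{t·cos(15t)} = -F'(s) = (s² - 225)/(s² + 225)². Then L{8·t·cos(15t)} = 8·(s² - 225)/(s² + 225)²

Final answer: 8·(s² - 225)/(s² + 225)²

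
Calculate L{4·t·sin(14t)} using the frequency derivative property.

L{sin(14t)} = 14/(s² + 196). By L{t·f(t)} = -F'(s): -d/ds[14/(s² + 196)] = -(14)·(-2s)/(s² + 196)² = 28s/(s² + 196)². Then L{4·t·sin(14t)} = 4·28s/(s² + 196)² = 112s/(s² + 196)²

Final answer: 112s/(s² + 196)²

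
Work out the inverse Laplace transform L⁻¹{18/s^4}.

L⁻¹{n!/s^(n+1)} = t^n with n=3. So L⁻¹{6/s^4} = t^3, and L⁻¹{18/s^4} = (18/6)·t^3 = 3·t^3

Final answer: 3·t^3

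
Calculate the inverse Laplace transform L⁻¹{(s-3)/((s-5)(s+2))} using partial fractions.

Using partial fractions, f(t) = (2e^(5t) + 5e^(-2t))/7

Final answer: (2e^(5t) + 5e^(-2t))/7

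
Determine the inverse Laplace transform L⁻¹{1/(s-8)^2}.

L⁻¹{n!/(s-a)^(n+1)} = t^n·e^(at), so L⁻¹{1/(s-8)^2} = t·e^(8t)

Final answer: t·e^(8t)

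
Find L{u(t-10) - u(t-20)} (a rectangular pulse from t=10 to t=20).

L{u(t-a)} = e^(-as)/s. L{u(t-10) - u(t-20)} = (e^(-10s) - e^(-20s))/s

Final answer: (e^(-10s) - e^(-20s))/s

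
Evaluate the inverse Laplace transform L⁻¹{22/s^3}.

L⁻¹{n!/s^(n+1)} = t^n with n=2. So L⁻¹{2/s^3} = t^2, and L⁻¹{22/s^3} = (22/2)·t^2 = 11·t^2

Final answer: 11·t^2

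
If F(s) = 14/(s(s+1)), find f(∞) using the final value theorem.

f(∞) = lim_{s→0} s·14/(s(s+1)) = lim_{s→0} 14/(s+1) = 14/1 = 14

Final answer: 14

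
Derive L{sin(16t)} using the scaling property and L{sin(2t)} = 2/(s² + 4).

Using L{f(at)} = (1/a)F(s/a) with a=8: L{sin(16t)} = (1/8) · 2/((s/8)² + 4) = (1/8) · 2·64/(s² + 256) = 16/(s² + 256)

Final answer: 16/(s² + 256)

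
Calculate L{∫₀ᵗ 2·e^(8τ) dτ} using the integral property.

L{∫₀ᵗ f(τ)dτ} = F(s)/s with F(s) = 2/(s-8), so L{∫₀ᵗ 2·e^(8τ) dτ} = 2/(s(s-8))

Final answer: 2/(s(s-8))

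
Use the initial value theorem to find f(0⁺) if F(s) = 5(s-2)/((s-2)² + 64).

f(0⁺) = lim_{s→∞} sF(s) = lim_{s→∞} 5s(s-2)/((s-2)² + 64) = 5

Final answer: 5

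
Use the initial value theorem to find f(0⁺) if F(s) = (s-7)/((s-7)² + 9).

f(0⁺) = lim_{s→∞} sF(s) = lim_{s→∞} s(s-7)/((s-7)² + 9) = 1

Final answer: 1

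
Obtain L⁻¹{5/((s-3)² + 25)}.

Form: b/((s-a)² + b²) → e^(at)sin(bt). With a=3, b=5

Final answer: e^(3t)·sin(5t)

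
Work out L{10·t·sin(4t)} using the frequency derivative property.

L{sin(4t)} = 4/(s² + 16). By L{t·f(t)} = -F'(s): -d/ds[4/(s² + 16)] = -(4)·(-2s)/(s² + 16)² = 8s/(s² + 16)². Then L{10·t·sin(4t)} = 10·8s/(s² + 16)² = 80s/(s² + 16)²

Final answer: 80s/(s² + 16)²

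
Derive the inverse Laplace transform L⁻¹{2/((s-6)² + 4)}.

Using frequency shift, L⁻¹{2/((s-6)² + 4)} = e^(6t)·sin(2t)

Final answer: e^(6t)·sin(2t)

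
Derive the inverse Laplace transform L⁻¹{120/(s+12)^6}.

L⁻¹{n!/(s-a)^(n+1)} = t^n·e^(at), so L⁻¹{120/(s+12)^6} = t^5·e^(-12t)

Final answer: t^5·e^(-12t)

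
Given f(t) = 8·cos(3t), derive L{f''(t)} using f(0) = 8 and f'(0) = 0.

F(s) = 8s/(s² + 9). L{f''(t)} = s²F(s) - sf(0) - f'(0) = 8s³/(s² + 9) - 8s = (8s³ - 8s(s² + 9))/(s² + 9) = -72s/(s² + 9)

Final answer: -72s/(s² + 9)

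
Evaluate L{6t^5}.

L{t^n} = n!/s^(n+1). So L{6t^5} = 6·5!/s^6 = 720/s^6

Final answer: 720/s^6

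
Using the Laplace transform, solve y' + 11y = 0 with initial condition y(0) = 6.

L{y'} + 11L{y} = 0. sY - 6 + 11Y = 0. Y(s+11) = 6. Y = 6/(s+11)

Final answer: y(t) = 6e^(-11t)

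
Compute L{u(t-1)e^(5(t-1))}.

u(t-a)f(t-a) with f(t)=e^(5t). L{e^(5t)} = 1/(s-5). By time shift: e^(-s)/(s-5)

Final answer: e^(-s)/(s-5)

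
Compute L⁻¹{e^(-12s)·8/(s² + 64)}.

L⁻¹{8/(s² + 64)} = sin(8t). By the time shift theorem, L⁻¹{e^(-as)F(s)} = u(t-a)f(t-a) with a=12, so L⁻¹{e^(-12s)·8/(s² + 64)} = u(t-12)·sin(8(t-12))

Final answer: u(t-12)·sin(8(t-12))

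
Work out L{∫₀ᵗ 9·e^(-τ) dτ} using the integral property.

L{∫₀ᵗ f(τ)dτ} = F(s)/s with F(s) = 9/(s+1), so L{∫₀ᵗ 9·e^(-τ) dτ} = 9/(s(s+1))

Final answer: 9/(s(s+1))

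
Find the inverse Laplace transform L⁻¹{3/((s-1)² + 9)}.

Using frequency shift, L⁻¹{3/((s-1)² + 9)} = e^t·sin(3t)

Final answer: e^t·sin(3t)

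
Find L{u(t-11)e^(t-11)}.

u(t-a)f(t-a) with f(t)=e^t. L{e^t} = 1/(s-1). By time shift: e^(-11s)/(s-1)

Final answer: e^(-11s)/(s-1)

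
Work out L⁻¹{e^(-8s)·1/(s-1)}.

L⁻¹{1/(s-1)} = e^t. By the time shift theorem, L⁻¹{e^(-as)F(s)} = u(t-a)f(t-a) with a=8, so L⁻¹{e^(-8s)·1/(s-1)} = u(t-8)·e^(t-8)

Final answer: u(t-8)·e^(t-8)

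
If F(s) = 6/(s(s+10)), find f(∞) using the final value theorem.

f(∞) = lim_{s→0} s·6/(s(s+10)) = lim_{s→0} 6/(s+10) = 6/10 = 3/5

Final answer: 3/5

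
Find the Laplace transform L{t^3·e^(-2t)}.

L{t^n·e^(at)} = n!/(s-a)^(n+1), so L{t^3·e^(-2t)} = 6/(s+2)^4

Final answer: 6/(s+2)^4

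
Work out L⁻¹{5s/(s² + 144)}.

This is the form c·s/(s² + a²) with a = 12, c = 5. L⁻¹ = 5·cos(12t)

Final answer: 5·cos(12t)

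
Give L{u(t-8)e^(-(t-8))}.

u(t-a)f(t-a) with f(t)=e^(-t). L{e^(-t)} = 1/(s+1). By time shift: e^(-8s)/(s+1)

Final answer: e^(-8s)/(s+1)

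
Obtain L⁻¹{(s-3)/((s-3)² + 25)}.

Using frequency shift: L⁻¹{(s-a)/((s-a)² + b²)} = e^(at)cos(bt). Here a=3, b=5

Final answer: e^(3t)·cos(5t)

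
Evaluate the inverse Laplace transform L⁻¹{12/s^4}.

L⁻¹{n!/s^(n+1)} = t^n with n=3. So L⁻¹{6/s^4} = t^3, and L⁻¹{12/s^4} = (12/6)·t^3 = 2·t^3

Final answer: 2·t^3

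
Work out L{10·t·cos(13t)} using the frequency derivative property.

L{cos(13t)} = s/(s² + 169). Derivative: d/ds[s/(s² + 169)] = [(s² + 169) - s·2s]/(s² + 169)² = (169 - s²)/(s² + 169)². So L{t·cos(13t)} = -F'(s) = (s² - 169)/(s² + 169)². Then L{10·t·cos(13t)} = 10·(s² - 169)/(s² + 169)²

Final answer: 10·(s² - 169)/(s² + 169)²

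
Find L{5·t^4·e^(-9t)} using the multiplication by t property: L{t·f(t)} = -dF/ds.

Using L{t^n·e^(at)} = n!/(s-a)^(n+1), L{t^4·e^(-9t)} = 24/(s+9)^5, so L{5·t^4·e^(-9t)} = 5·24/(s+9)^5 = 120/(s+9)^5

Final answer: 120/(s+9)^5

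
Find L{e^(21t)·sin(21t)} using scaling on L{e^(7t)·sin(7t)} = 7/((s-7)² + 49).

Scaling with a=3: L{e^(21t)·sin(21t)} = (1/3) · 7/((s/3-7)² + 49). Simplifying: 21/((s-21)² + 441)

Final answer: 21/((s-21)² + 441)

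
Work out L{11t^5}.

L{t^n} = n!/s^(n+1). So L{11t^5} = 11·5!/s^6 = 1320/s^6

Final answer: 1320/s^6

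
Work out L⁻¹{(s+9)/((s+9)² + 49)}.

Using frequency shift: L⁻¹{(s-a)/((s-a)² + b²)} = e^(at)cos(bt). Here a=-9, b=7

Final answer: e^(-9t)·cos(7t)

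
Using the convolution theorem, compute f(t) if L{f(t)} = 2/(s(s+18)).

2/(s(s+18)) = (2/s)·(1/(s+18)) = L{2}·L{e^(-18t)}. By convolution, f(t) = 2*e^(-18t) = ∫₀ᵗ 2·e^(-18τ) dτ = 2·(1 - e^(-18t))/18

Final answer: 2·(1 - e^(-18t))/18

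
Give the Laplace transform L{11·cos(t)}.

L{cos(ωt)} = s/(s² + ω²), so L{cos(t)} = s/(s² + 1). Then L{11·cos(t)} = 11·s/(s² + 1) = 11s/(s² + 1)

Final answer: 11s/(s² + 1)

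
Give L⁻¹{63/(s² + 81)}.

This is the form c·a/(s² + a²) with a = 9, c = 7. L⁻¹ = 7·sin(9t)

Final answer: 7·sin(9t)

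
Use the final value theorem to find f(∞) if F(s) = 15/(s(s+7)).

f(∞) = lim_{s→0} s·15/(s(s+7)) = lim_{s→0} 15/(s+7) = 15/7 = 15/7

Final answer: 15/7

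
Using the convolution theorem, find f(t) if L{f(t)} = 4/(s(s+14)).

4/(s(s+14)) = (4/s)·(1/(s+14)) = L{4}·L{e^(-14t)}. By convolution, f(t) = 4*e^(-14t) = ∫₀ᵗ 4·e^(-14τ) dτ = 4·(1 - e^(-14t))/14

Final answer: 4·(1 - e^(-14t))/14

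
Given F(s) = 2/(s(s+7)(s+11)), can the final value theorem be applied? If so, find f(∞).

Poles of sF(s) = 2/((s+7)(s+11)) are at s = -7 and s = -11, both in the left half-plane. Theorem applies. f(∞) = lim_{s→0} sF(s) = 2/(7·11) = 2/77

Final answer: 2/77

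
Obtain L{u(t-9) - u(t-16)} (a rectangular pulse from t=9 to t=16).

L{u(t-a)} = e^(-as)/s. L{u(t-9) - u(t-16)} = (e^(-9s) - e^(-16s))/s

Final answer: (e^(-9s) - e^(-16s))/s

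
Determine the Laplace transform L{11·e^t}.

L{e^(at)} = 1/(s-a), so L{e^t} = 1/(s-1). Then L{11·e^t} = 11/(s-1)

Final answer: 11/(s-1)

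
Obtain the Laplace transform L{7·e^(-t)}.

L{e^(at)} = 1/(s-a), so L{e^(-t)} = 1/(s+1). Then L{7·e^(-t)} = 7/(s+1)

Final answer: 7/(s+1)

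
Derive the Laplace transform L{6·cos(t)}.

L{cos(ωt)} = s/(s² + ω²), so L{cos(t)} = s/(s² + 1). Then L{6·cos(t)} = 6·s/(s² + 1) = 6s/(s² + 1)

Final answer: 6s/(s² + 1)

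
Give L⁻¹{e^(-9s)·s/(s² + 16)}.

L⁻¹{s/(s² + 16)} = cos(4t). By the time shift theorem, L⁻¹{e^(-as)F(s)} = u(t-a)f(t-a) with a=9, so L⁻¹{e^(-9s)·s/(s² + 16)} = u(t-9)·cos(4(t-9))

Final answer: u(t-9)·cos(4(t-9))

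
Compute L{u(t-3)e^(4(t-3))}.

u(t-a)f(t-a) with f(t)=e^(4t). L{e^(4t)} = 1/(s-4). By time shift: e^(-3s)/(s-4)

Final answer: e^(-3s)/(s-4)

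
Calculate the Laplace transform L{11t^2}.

L{11t^2} = 11 · L{t^2} = 11 · 2/s^3 = 22/s^3

Final answer: 22/s^3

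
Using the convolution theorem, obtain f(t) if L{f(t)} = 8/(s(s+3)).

8/(s(s+3)) = (8/s)·(1/(s+3)) = L{8}·L{e^(-3t)}. By convolution, f(t) = 8*e^(-3t) = ∫₀ᵗ 8·e^(-3τ) dτ = 8·(1 - e^(-3t))/3

Final answer: 8·(1 - e^(-3t))/3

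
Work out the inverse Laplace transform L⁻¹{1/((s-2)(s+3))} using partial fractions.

Decompose: A/(s-2) + B/(s+3). A = 1/5, B = -1/5. f(t) = (e^(2t) - e^(-3t))/5

Final answer: (e^(2t) - e^(-3t))/5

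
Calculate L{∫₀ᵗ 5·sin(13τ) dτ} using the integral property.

L{∫₀ᵗ f(τ)dτ} = F(s)/s with F(s) = 65/(s² + 169), so the result is (65/(s² + 169))/s = 65/(s(s² + 169))

Final answer: 65/(s(s² + 169))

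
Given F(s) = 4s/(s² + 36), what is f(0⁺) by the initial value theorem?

f(0⁺) = lim_{s→∞} s·4s/(s² + 36) = lim_{s→∞} 4s²/(s² + 36) = 4

Final answer: 4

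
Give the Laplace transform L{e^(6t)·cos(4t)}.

L{e^(at)·cos(ωt)} = (s-a)/((s-a)² + ω²), so L{e^(6t)·cos(4t)} = (s-6)/((s-6)² + 16)

Final answer: (s-6)/((s-6)² + 16)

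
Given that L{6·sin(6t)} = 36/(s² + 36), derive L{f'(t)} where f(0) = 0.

L{f'(t)} = s·F(s) - f(0) = s·36/(s² + 36) - 0 = 36s/(s² + 36)

Final answer: 36s/(s² + 36)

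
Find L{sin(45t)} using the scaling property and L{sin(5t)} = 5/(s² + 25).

Using L{f(at)} = (1/a)F(s/a) with a=9: L{sin(45t)} = (1/9) · 5/((s/9)² + 25) = (1/9) · 5·81/(s² + 2025) = 45/(s² + 2025)

Final answer: 45/(s² + 2025)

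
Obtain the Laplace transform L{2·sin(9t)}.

L{sin(ωt)} = ω/(s² + ω²), so L{sin(9t)} = 9/(s² + 81). Then L{2·sin(9t)} = 2·9/(s² + 81) = 18/(s² + 81)

Final answer: 18/(s² + 81)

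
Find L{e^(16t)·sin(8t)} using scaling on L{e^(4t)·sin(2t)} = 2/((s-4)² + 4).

Scaling with a=4: L{e^(16t)·sin(8t)} = (1/4) · 2/((s/4-4)² + 4). Simplifying: 8/((s-16)² + 64)

Final answer: 8/((s-16)² + 64)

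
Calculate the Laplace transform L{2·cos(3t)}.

L{cos(ωt)} = s/(s² + ω²), so L{cos(3t)} = s/(s² + 9). Then L{2·cos(3t)} = 2·s/(s² + 9) = 2s/(s² + 9)

Final answer: 2s/(s² + 9)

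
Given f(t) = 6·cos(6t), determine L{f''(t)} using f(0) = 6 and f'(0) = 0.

F(s) = 6s/(s² + 36). L{f''(t)} = s²F(s) - sf(0) - f'(0) = 6s³/(s² + 36) - 6s = (6s³ - 6s(s² + 36))/(s² + 36) = -216s/(s² + 36)

Final answer: -216s/(s² + 36)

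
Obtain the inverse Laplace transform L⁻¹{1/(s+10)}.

L⁻¹{1/(s-a)} = e^(at), so L⁻¹{1/(s+10)} = e^(-10t)

Final answer: e^(-10t)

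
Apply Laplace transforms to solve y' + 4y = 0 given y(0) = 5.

L{y'} + 4L{y} = 0. sY - 5 + 4Y = 0. Y(s+4) = 5. Y = 5/(s+4)

Final answer: y(t) = 5e^(-4t)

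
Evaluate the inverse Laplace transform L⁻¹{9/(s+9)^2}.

L⁻¹{n!/(s-a)^(n+1)} = t^n·e^(at) with n=1, a=-9. So L⁻¹{1/(s+9)^2} = t·e^(-9t), and L⁻¹{9/(s+9)^2} = (9/1)·t·e^(-9t) = 9·t·e^(-9t)

Final answer: 9·t·e^(-9t)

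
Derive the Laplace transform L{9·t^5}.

L{t^n} = n!/s^(n+1), so L{t^5} = 120/s^6. Then L{9·t^5} = 9·120/s^6 = 1080/s^6

Final answer: 1080/s^6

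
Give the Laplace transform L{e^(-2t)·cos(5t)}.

L{e^(at)·cos(ωt)} = (s-a)/((s-a)² + ω²), so L{e^(-2t)·cos(5t)} = (s+2)/((s+2)² + 25)

Final answer: (s+2)/((s+2)² + 25)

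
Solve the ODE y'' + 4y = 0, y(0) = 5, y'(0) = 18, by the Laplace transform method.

L{y''} + 4L{y} = 0. s²Y - 5s - 18 + 4Y = 0. Y(s² + 4) = 5s + 18. Y = (5s + 18)/(s² + 4). Inverting: y(t) = 5cos(2t) + 9sin(2t)

Final answer: y(t) = 5cos(2t) + 9sin(2t)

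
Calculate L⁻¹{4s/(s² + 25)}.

This is the form c·s/(s² + a²) with a = 5, c = 4. L⁻¹ = 4·cos(5t)

Final answer: 4·cos(5t)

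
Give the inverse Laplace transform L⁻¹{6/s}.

L⁻¹{c/s} = c, so L⁻¹{6/s} = 6

Final answer: 6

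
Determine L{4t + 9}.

L{4t + 9} = 4·L{t} + 9·L{1} = 4/s² + 9/s

Final answer: 4/s² + 9/s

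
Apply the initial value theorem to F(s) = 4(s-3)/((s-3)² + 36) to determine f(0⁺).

f(0⁺) = lim_{s→∞} sF(s) = lim_{s→∞} 4s(s-3)/((s-3)² + 36) = 4

Final answer: 4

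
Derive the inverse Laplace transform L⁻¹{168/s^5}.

L⁻¹{n!/s^(n+1)} = t^n with n=4. So L⁻¹{24/s^5} = t^4, and L⁻¹{168/s^5} = (168/24)·t^4 = 7·t^4

Final answer: 7·t^4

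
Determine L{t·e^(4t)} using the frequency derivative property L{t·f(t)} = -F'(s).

L{e^(4t)} = 1/(s-4). By frequency derivative: L{t·e^(4t)} = -d/ds[1/(s-4)] = -(-1)/(s-4)² = 1/(s-4)²

Final answer: 1/(s-4)²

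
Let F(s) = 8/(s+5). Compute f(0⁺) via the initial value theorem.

f(0⁺) = lim_{s→∞} s·8/(s+5) = lim_{s→∞} 8s/(s+5) = 8

Final answer: 8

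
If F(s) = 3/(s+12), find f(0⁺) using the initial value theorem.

f(0⁺) = lim_{s→∞} s·3/(s+12) = lim_{s→∞} 3s/(s+12) = 3

Final answer: 3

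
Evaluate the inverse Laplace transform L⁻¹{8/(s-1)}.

L⁻¹{1/(s-a)} = e^(at), so L⁻¹{1/(s-1)} = e^t, and L⁻¹{8/(s-1)} = 8·e^t

Final answer: 8·e^t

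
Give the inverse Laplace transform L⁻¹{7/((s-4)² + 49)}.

Using frequency shift, L⁻¹{7/((s-4)² + 49)} = e^(4t)·sin(7t)

Final answer: e^(4t)·sin(7t)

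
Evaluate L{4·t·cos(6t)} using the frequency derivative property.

L{cos(6t)} = s/(s² + 36). Derivative: d/ds[s/(s² + 36)] = [(s² + 36) - s·2s]/(s² + 36)² = (36 - s²)/(s² + 36)². So L{t·cos(6t)} = -F'(s) = (s² - 36)/(s² + 36)². Then L{4·t·cos(6t)} = 4·(s² - 36)/(s² + 36)²

Final answer: 4·(s² - 36)/(s² + 36)²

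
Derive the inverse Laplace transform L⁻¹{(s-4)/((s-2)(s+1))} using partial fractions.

Using partial fractions, f(t) = (-2e^(2t) + 5e^(-t))/3

Final answer: (-2e^(2t) + 5e^(-t))/3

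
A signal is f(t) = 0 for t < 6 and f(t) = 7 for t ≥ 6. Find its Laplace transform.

f(t) = 7·u(t-6). L{u(t-6)} = e^(-6s)/s, so L{f(t)} = 7·e^(-6s)/s

Final answer: 7·e^(-6s)/s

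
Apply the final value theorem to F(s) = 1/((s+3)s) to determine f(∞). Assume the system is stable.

f(∞) = lim_{s→0} sF(s) = lim_{s→0} 1/(s+3) = 1/3

Final answer: 1/3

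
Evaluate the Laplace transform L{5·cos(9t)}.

L{cos(ωt)} = s/(s² + ω²), so L{cos(9t)} = s/(s² + 81). Then L{5·cos(9t)} = 5·s/(s² + 81) = 5s/(s² + 81)

Final answer: 5s/(s² + 81)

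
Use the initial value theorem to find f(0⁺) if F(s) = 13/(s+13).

f(0⁺) = lim_{s→∞} s·13/(s+13) = lim_{s→∞} 13s/(s+13) = 13

Final answer: 13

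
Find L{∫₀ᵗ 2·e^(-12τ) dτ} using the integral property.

L{∫₀ᵗ f(τ)dτ} = F(s)/s with F(s) = 2/(s+12), so L{∫₀ᵗ 2·e^(-12τ) dτ} = 2/(s(s+12))

Final answer: 2/(s(s+12))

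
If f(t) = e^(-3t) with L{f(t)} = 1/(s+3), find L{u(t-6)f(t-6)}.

Time shift theorem: L{u(t-a)f(t-a)} = e^(-as)F(s). Here a=6, F(s) = 1/(s+3), so L{u(t-6)f(t-6)} = e^(-6s)·1/(s+3)

Final answer: e^(-6s)·1/(s+3)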